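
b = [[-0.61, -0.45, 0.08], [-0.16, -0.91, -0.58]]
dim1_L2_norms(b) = [0.76, 1.09]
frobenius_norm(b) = 1.33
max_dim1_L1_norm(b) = 1.65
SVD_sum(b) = [[-0.2, -0.48, -0.22],[-0.38, -0.89, -0.42]] + [[-0.41, 0.03, 0.3], [0.22, -0.02, -0.16]]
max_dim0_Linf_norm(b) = 0.91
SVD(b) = [[-0.47, -0.88], [-0.88, 0.47]] @ diag([1.1990886949413795, 0.5773095371321865]) @ [[0.36, 0.85, 0.39], [0.80, -0.06, -0.6]]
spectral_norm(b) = 1.20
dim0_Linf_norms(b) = [0.61, 0.91, 0.58]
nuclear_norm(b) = 1.78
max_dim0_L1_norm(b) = 1.36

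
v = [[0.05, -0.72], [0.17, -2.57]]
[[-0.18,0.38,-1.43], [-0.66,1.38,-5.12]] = v@[[0.19, -1.41, 0.74], [0.27, -0.63, 2.04]]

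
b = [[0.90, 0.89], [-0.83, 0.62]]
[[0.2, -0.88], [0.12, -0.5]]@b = [[0.91, -0.37], [0.52, -0.20]]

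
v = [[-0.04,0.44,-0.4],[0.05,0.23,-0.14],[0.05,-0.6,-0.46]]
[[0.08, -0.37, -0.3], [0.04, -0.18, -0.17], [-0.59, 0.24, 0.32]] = v @ [[-0.53, -0.13, -0.25], [0.57, -0.61, -0.63], [0.49, 0.26, 0.09]]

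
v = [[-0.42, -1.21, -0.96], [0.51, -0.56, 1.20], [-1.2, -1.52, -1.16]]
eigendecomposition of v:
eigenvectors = [[(-0.85+0j), (-0.43+0.07j), -0.43-0.07j], [0.17+0.00j, (0.3+0.55j), (0.3-0.55j)], [(0.5+0j), -0.65+0.00j, (-0.65-0j)]]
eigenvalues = [(0.38+0j), (-1.26+1.43j), (-1.26-1.43j)]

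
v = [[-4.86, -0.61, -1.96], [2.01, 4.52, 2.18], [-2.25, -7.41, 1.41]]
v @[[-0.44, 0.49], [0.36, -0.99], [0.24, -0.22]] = [[1.45, -1.35], [1.27, -3.97], [-1.34, 5.92]]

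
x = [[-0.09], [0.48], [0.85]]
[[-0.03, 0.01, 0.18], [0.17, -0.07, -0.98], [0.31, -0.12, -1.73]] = x @ [[0.36, -0.14, -2.04]]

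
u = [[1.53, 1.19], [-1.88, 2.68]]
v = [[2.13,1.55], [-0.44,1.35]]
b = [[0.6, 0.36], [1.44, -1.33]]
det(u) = 6.34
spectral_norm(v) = 2.68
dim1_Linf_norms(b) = [0.6, 1.44]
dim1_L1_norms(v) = [3.68, 1.79]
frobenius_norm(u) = 3.80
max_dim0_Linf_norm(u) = 2.68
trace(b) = -0.73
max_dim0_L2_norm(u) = 2.93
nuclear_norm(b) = 2.64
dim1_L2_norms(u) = [1.94, 3.27]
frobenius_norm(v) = 2.99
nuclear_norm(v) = 4.01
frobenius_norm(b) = 2.08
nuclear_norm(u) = 5.21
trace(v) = 3.48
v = b + u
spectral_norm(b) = 1.97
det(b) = -1.32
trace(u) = 4.21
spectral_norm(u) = 3.28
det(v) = 3.56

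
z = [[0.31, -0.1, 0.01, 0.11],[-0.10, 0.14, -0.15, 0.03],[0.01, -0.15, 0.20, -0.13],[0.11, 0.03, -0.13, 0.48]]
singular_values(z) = [0.57, 0.39, 0.16, 0.0]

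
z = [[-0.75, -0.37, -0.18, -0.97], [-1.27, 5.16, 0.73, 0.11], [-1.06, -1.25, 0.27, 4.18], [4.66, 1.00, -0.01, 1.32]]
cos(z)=[[3.39, 0.11, -0.07, 0.82], [2.77, 0.61, -0.19, 0.52], [-13.64, -0.09, 1.01, -6.46], [-2.41, -0.53, 0.51, 2.91]]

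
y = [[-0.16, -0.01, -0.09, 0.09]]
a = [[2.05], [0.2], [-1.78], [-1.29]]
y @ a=[[-0.29]]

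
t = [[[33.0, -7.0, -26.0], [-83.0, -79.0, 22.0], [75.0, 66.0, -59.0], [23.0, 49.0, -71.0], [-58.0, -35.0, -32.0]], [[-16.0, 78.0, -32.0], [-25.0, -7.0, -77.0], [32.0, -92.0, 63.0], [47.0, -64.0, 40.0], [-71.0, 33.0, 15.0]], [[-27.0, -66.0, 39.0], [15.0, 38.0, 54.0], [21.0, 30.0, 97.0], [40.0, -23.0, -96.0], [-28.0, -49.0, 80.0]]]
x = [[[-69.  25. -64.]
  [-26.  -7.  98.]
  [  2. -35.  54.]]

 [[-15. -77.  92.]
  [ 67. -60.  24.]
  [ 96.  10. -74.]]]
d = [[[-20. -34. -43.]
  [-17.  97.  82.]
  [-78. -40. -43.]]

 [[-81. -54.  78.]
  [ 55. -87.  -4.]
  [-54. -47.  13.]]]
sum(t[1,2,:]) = 3.0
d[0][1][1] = 97.0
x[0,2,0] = 2.0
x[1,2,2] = -74.0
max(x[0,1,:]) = 98.0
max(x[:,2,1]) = 10.0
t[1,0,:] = [-16.0, 78.0, -32.0]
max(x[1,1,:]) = 67.0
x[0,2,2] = 54.0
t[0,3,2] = -71.0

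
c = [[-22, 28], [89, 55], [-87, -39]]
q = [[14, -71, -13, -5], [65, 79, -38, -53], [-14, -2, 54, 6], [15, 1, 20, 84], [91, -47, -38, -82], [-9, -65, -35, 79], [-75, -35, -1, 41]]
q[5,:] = [-9, -65, -35, 79]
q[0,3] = -5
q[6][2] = -1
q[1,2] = -38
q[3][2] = 20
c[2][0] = -87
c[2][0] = -87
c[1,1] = 55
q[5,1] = -65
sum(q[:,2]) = -51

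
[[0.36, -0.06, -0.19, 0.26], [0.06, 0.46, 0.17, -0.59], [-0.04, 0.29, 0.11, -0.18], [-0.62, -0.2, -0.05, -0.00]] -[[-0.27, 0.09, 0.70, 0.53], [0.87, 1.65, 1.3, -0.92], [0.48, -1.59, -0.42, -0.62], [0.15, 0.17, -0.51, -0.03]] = [[0.63, -0.15, -0.89, -0.27], [-0.81, -1.19, -1.13, 0.33], [-0.52, 1.88, 0.53, 0.44], [-0.77, -0.37, 0.46, 0.03]]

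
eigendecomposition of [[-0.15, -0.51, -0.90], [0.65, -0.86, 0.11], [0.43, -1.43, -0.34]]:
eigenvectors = [[0.43+0.46j, (0.43-0.46j), -0.75+0.00j], [0.32-0.32j, (0.32+0.32j), (-0.41+0j)], [0.63+0.00j, 0.63-0.00j, (0.51+0j)]]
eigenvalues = [(-0.77+1.02j), (-0.77-1.02j), (0.18+0j)]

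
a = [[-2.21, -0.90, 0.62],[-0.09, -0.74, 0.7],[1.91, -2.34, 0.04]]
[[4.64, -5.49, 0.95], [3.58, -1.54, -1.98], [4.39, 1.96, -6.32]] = a @ [[-0.44, 1.86, -1.44], [-2.19, 0.66, 1.5], [2.74, -1.27, -1.43]]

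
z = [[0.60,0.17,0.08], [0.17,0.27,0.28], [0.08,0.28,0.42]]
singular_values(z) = [0.79, 0.46, 0.04]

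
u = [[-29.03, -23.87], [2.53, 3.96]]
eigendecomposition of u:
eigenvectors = [[-1.00, 0.61], [0.08, -0.79]]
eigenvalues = [-27.08, 2.01]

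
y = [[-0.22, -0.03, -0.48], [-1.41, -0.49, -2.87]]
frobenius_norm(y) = 3.28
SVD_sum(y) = [[-0.23, -0.08, -0.47], [-1.41, -0.48, -2.87]] + [[0.01, 0.05, -0.01], [-0.0, -0.01, 0.0]]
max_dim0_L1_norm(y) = 3.35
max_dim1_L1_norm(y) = 4.77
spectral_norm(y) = 3.28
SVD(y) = [[-0.16,-0.99], [-0.99,0.16]] @ diag([3.277520288755438, 0.05158252413823688]) @ [[0.44, 0.15, 0.89], [-0.18, -0.95, 0.25]]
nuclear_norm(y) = 3.33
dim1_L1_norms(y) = [0.73, 4.77]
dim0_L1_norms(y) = [1.63, 0.52, 3.35]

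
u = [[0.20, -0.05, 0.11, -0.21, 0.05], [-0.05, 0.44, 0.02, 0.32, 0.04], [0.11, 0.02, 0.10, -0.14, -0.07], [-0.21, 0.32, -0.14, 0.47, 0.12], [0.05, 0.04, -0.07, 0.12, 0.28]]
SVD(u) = [[-0.28, -0.40, 0.51, 0.45, -0.55], [0.58, -0.69, 0.05, 0.19, 0.40], [-0.17, -0.49, 0.02, -0.83, -0.21], [0.72, 0.20, -0.05, -0.11, -0.65], [0.18, 0.30, 0.86, -0.26, 0.27]] @ diag([0.8717972448921169, 0.3157294777195065, 0.30357240232083815, 0.004267976700080946, 0.0031688517676195845]) @ [[-0.28, 0.58, -0.17, 0.72, 0.18],[-0.4, -0.69, -0.49, 0.20, 0.30],[0.51, 0.05, 0.02, -0.05, 0.86],[-0.45, -0.19, 0.83, 0.11, 0.26],[-0.55, 0.4, -0.21, -0.65, 0.27]]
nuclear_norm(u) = 1.50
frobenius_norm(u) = 0.98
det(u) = -0.00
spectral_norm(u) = 0.87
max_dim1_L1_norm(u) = 1.26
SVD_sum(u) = [[0.07, -0.14, 0.04, -0.18, -0.05], [-0.14, 0.29, -0.09, 0.36, 0.09], [0.04, -0.09, 0.03, -0.11, -0.03], [-0.18, 0.36, -0.11, 0.46, 0.11], [-0.05, 0.09, -0.03, 0.11, 0.03]] + [[0.05, 0.09, 0.06, -0.02, -0.04],[0.09, 0.15, 0.11, -0.04, -0.06],[0.06, 0.11, 0.08, -0.03, -0.05],[-0.02, -0.04, -0.03, 0.01, 0.02],[-0.04, -0.06, -0.05, 0.02, 0.03]] + [[0.08, 0.01, 0.0, -0.01, 0.13], [0.01, 0.00, 0.00, -0.0, 0.01], [0.00, 0.00, 0.00, -0.0, 0.01], [-0.01, -0.00, -0.00, 0.00, -0.01], [0.13, 0.01, 0.01, -0.01, 0.22]] + [[-0.0, -0.0, 0.0, 0.00, 0.00], [-0.00, -0.0, 0.0, 0.00, 0.00], [0.00, 0.0, -0.00, -0.00, -0.0], [0.00, 0.00, -0.00, -0.00, -0.0], [0.0, 0.0, -0.0, -0.00, -0.00]] + [[0.0,-0.00,0.00,0.0,-0.00],[-0.00,0.00,-0.00,-0.0,0.0],[0.00,-0.0,0.00,0.00,-0.00],[0.00,-0.00,0.00,0.0,-0.00],[-0.0,0.00,-0.0,-0.0,0.00]]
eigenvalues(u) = [0.87, 0.0, -0.0, 0.3, 0.32]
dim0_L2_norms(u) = [0.32, 0.55, 0.22, 0.63, 0.32]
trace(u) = 1.49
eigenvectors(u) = [[-0.28, 0.55, 0.45, -0.51, -0.40], [0.58, -0.40, 0.19, -0.05, -0.69], [-0.17, 0.21, -0.83, -0.02, -0.49], [0.72, 0.65, -0.11, 0.05, 0.20], [0.18, -0.27, -0.26, -0.86, 0.30]]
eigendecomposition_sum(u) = [[0.07,  -0.14,  0.04,  -0.18,  -0.05], [-0.14,  0.29,  -0.09,  0.36,  0.09], [0.04,  -0.09,  0.03,  -0.11,  -0.03], [-0.18,  0.36,  -0.11,  0.46,  0.11], [-0.05,  0.09,  -0.03,  0.11,  0.03]] + [[0.00,-0.00,0.00,0.00,-0.00],  [-0.0,0.0,-0.00,-0.00,0.0],  [0.00,-0.00,0.0,0.00,-0.0],  [0.00,-0.0,0.0,0.0,-0.0],  [-0.0,0.00,-0.0,-0.0,0.0]] + [[-0.00, -0.0, 0.00, 0.00, 0.0], [-0.0, -0.00, 0.00, 0.0, 0.0], [0.0, 0.0, -0.00, -0.0, -0.00], [0.00, 0.00, -0.0, -0.00, -0.00], [0.00, 0.00, -0.00, -0.0, -0.0]] + [[0.08, 0.01, 0.00, -0.01, 0.13], [0.01, 0.00, 0.00, -0.0, 0.01], [0.00, 0.0, 0.0, -0.0, 0.01], [-0.01, -0.00, -0.0, 0.00, -0.01], [0.13, 0.01, 0.01, -0.01, 0.22]] + [[0.05, 0.09, 0.06, -0.02, -0.04], [0.09, 0.15, 0.11, -0.04, -0.06], [0.06, 0.11, 0.08, -0.03, -0.05], [-0.02, -0.04, -0.03, 0.01, 0.02], [-0.04, -0.06, -0.05, 0.02, 0.03]]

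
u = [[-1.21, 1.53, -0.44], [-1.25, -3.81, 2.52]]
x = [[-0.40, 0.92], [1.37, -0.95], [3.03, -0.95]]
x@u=[[-0.67, -4.12, 2.49], [-0.47, 5.72, -3.00], [-2.48, 8.26, -3.73]]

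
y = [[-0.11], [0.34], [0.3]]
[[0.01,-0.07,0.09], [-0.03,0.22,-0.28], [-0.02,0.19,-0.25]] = y@[[-0.08, 0.64, -0.82]]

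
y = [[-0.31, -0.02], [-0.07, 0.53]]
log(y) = [[(-1.16+3.14j), (-0.01+0.07j)], [-0.04+0.26j, (-0.63+0.01j)]]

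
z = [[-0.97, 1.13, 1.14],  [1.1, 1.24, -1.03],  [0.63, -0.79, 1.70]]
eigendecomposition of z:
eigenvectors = [[-0.88, 0.56, 0.04],[0.4, 0.65, -0.64],[0.25, 0.51, 0.77]]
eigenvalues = [-1.81, 1.38, 2.4]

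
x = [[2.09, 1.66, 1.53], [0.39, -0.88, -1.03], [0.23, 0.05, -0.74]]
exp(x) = [[9.92, 4.95, 3.28],[0.95, 0.85, -0.15],[0.72, 0.34, 0.69]]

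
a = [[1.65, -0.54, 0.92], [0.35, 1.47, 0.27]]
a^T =[[1.65, 0.35], [-0.54, 1.47], [0.92, 0.27]]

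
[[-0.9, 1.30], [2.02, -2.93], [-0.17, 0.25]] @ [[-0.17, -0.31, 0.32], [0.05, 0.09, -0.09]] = [[0.22,0.4,-0.40], [-0.49,-0.89,0.91], [0.04,0.08,-0.08]]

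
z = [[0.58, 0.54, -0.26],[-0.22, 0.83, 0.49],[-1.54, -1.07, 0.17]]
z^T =[[0.58, -0.22, -1.54], [0.54, 0.83, -1.07], [-0.26, 0.49, 0.17]]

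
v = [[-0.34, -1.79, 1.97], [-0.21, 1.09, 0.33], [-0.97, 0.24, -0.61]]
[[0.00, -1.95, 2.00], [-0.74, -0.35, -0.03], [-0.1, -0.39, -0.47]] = v @ [[0.24, 0.90, -0.06], [-0.51, 0.08, -0.27], [-0.42, -0.76, 0.76]]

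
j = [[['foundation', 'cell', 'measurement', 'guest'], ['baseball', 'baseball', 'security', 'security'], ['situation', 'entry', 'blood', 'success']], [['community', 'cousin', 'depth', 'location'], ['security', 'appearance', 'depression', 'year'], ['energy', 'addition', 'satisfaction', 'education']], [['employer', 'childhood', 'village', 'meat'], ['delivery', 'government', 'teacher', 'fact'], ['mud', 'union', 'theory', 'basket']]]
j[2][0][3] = 'meat'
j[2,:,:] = [['employer', 'childhood', 'village', 'meat'], ['delivery', 'government', 'teacher', 'fact'], ['mud', 'union', 'theory', 'basket']]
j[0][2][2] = 'blood'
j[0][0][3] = 'guest'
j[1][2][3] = 'education'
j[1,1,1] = 'appearance'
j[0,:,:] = [['foundation', 'cell', 'measurement', 'guest'], ['baseball', 'baseball', 'security', 'security'], ['situation', 'entry', 'blood', 'success']]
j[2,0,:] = ['employer', 'childhood', 'village', 'meat']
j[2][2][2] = 'theory'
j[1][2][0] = 'energy'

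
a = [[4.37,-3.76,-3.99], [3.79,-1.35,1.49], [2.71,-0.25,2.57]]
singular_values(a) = [7.57, 4.92, 0.08]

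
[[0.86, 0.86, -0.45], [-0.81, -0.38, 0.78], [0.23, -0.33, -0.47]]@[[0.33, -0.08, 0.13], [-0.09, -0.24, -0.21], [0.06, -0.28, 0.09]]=[[0.18, -0.15, -0.11], [-0.19, -0.06, 0.04], [0.08, 0.19, 0.06]]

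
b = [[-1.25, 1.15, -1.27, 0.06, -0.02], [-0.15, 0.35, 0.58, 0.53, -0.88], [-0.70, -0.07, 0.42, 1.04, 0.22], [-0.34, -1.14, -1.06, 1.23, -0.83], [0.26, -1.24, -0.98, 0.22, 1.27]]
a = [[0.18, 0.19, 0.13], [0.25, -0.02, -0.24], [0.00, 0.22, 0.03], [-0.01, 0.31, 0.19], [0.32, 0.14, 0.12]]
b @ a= [[0.06, -0.52, -0.47], [-0.23, 0.13, -0.09], [-0.08, 0.31, 0.16], [-0.62, -0.01, 0.33], [0.14, 0.10, 0.50]]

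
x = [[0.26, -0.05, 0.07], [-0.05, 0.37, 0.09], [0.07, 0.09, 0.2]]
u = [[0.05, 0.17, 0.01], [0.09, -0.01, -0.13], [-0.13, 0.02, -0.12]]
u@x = [[0.01, 0.06, 0.02],  [0.01, -0.02, -0.02],  [-0.04, 0.00, -0.03]]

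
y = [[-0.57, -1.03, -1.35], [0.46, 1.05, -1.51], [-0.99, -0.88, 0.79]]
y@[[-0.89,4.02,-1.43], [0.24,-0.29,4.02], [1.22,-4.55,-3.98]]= [[-1.39, 4.15, 2.05], [-2.00, 8.42, 9.57], [1.63, -7.32, -5.27]]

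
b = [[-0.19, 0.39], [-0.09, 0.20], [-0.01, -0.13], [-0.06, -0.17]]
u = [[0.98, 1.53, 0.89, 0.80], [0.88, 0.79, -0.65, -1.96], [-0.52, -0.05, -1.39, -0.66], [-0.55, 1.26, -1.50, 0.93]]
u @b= [[-0.38, 0.44], [-0.11, 0.92], [0.16, 0.08], [-0.05, 0.07]]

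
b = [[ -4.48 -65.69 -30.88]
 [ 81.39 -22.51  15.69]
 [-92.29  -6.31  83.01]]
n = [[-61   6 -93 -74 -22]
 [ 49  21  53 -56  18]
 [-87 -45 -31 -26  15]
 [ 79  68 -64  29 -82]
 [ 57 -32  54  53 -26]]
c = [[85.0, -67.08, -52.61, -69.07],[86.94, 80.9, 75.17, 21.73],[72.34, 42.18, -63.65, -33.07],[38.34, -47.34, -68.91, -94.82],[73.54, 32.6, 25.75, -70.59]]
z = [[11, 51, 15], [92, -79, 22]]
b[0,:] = [-4.48, -65.69, -30.88]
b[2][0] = -92.29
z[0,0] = 11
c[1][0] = 86.94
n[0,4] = -22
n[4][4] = -26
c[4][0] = 73.54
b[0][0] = -4.48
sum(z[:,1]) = -28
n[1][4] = 18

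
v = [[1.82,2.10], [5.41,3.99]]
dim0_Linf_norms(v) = [5.41, 3.99]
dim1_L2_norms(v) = [2.78, 6.72]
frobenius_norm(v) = 7.27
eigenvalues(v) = [-0.64, 6.45]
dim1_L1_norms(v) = [3.92, 9.4]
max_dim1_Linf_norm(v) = 5.41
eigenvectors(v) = [[-0.65, -0.41], [0.76, -0.91]]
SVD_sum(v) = [[2.14,  1.69], [5.28,  4.16]] + [[-0.32, 0.41], [0.13, -0.17]]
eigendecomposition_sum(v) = [[-0.42, 0.19], [0.49, -0.22]] + [[2.24,  1.91], [4.92,  4.21]]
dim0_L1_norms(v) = [7.23, 6.09]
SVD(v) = [[-0.38,-0.93], [-0.93,0.38]] @ diag([7.251971375008861, 0.5652531964103332]) @ [[-0.79, -0.62],[0.62, -0.79]]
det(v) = -4.10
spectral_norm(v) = 7.25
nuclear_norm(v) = 7.82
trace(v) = 5.81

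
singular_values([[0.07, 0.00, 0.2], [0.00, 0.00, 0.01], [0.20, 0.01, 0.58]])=[0.65, 0.0, 0.0]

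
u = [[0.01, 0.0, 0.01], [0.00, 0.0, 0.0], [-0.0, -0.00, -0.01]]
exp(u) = [[1.01,  0.0,  0.01],[0.00,  1.00,  0.0],[0.0,  0.0,  0.99]]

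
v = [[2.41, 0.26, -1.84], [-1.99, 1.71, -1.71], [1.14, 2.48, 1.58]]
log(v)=[[1.16,0.38,-0.55], [-0.48,1.09,-0.86], [0.68,0.87,1.14]]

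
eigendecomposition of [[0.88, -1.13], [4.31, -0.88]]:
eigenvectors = [[(0.18+0.42j), (0.18-0.42j)], [(0.89+0j), (0.89-0j)]]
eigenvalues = [(-0+2.02j), (-0-2.02j)]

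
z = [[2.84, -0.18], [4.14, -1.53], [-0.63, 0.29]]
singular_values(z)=[5.25, 0.7]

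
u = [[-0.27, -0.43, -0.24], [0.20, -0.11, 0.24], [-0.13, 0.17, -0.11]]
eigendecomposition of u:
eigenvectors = [[(0.67+0j), 0.67-0.00j, -0.70+0.00j],[(0.07-0.57j), 0.07+0.57j, (0.15+0j)],[(-0.11+0.45j), (-0.11-0.45j), (0.69+0j)]]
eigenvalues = [(-0.27+0.21j), (-0.27-0.21j), (0.06+0j)]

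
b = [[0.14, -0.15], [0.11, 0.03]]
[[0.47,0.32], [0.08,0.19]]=b @ [[1.26, 1.87], [-1.98, -0.36]]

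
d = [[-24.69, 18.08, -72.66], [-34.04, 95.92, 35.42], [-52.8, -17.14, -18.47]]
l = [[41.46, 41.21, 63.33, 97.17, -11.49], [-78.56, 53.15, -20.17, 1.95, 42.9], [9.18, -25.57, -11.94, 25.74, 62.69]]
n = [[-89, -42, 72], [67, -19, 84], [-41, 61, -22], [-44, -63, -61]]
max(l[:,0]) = 41.46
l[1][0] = -78.56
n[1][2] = 84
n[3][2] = -61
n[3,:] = [-44, -63, -61]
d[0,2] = -72.66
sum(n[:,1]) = -63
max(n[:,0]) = 67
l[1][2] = -20.17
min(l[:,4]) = -11.49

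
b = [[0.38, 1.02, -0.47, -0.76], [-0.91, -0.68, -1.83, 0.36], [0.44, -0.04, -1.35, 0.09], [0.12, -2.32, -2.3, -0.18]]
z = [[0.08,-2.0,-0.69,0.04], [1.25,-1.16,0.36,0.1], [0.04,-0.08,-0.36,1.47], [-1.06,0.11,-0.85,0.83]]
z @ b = [[1.55,1.38,4.46,-0.85], [1.70,1.82,0.82,-1.35], [0.11,-3.30,-2.77,-0.36], [-0.78,-3.05,-0.46,0.62]]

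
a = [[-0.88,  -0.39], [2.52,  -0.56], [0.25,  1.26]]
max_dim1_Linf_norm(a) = 2.52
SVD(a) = [[-0.30, -0.37], [0.95, -0.14], [0.03, 0.92]] @ diag([2.701011509156043, 1.3946816222373468]) @ [[0.99,  -0.14], [0.14,  0.99]]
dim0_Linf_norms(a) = [2.52, 1.26]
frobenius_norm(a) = 3.04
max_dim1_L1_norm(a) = 3.08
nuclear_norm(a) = 4.10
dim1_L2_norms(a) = [0.96, 2.58, 1.28]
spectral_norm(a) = 2.70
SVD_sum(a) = [[-0.81, 0.12], [2.55, -0.37], [0.07, -0.01]] + [[-0.07, -0.51], [-0.03, -0.19], [0.18, 1.27]]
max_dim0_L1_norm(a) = 3.65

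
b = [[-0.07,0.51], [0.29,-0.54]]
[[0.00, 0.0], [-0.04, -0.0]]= b@[[-0.18, -0.01], [-0.02, -0.0]]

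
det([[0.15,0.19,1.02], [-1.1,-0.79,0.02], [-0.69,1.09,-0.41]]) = -1.822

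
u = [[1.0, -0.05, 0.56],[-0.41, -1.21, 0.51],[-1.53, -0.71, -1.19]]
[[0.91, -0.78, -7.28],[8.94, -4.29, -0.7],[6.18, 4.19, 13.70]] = u @ [[1.60,3.31,-3.90], [-8.78,-0.68,-0.67], [-2.01,-7.37,-6.1]]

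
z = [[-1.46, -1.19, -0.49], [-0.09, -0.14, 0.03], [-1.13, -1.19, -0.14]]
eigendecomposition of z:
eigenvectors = [[0.82, 0.47, 0.62], [0.03, -0.28, -0.52], [0.57, -0.84, -0.59]]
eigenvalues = [-1.85, 0.1, 0.0]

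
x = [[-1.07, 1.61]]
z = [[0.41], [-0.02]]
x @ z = [[-0.47]]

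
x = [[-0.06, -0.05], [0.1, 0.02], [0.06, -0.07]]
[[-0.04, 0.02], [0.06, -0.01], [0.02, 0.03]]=x@[[0.57, 0.01], [0.16, -0.43]]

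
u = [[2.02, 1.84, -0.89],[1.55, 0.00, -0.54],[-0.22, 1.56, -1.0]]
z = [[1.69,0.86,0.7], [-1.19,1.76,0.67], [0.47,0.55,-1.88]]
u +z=[[3.71, 2.70, -0.19], [0.36, 1.76, 0.13], [0.25, 2.11, -2.88]]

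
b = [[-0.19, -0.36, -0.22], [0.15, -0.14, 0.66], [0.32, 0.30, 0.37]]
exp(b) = [[0.75, -0.34, -0.37], [0.24, 0.94, 0.74], [0.38, 0.28, 1.51]]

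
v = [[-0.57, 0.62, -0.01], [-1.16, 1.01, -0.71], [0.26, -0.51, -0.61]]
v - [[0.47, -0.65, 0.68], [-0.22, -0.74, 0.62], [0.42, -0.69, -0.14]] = [[-1.04, 1.27, -0.69],  [-0.94, 1.75, -1.33],  [-0.16, 0.18, -0.47]]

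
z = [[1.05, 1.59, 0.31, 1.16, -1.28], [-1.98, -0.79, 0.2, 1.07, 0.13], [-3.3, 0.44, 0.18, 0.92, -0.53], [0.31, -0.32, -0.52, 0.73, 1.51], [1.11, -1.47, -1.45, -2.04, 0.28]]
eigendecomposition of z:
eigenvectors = [[-0.27+0.33j, -0.27-0.33j, 0.43+0.00j, -0.05-0.08j, (-0.05+0.08j)], [(-0.18-0.29j), -0.18+0.29j, (-0.1+0j), (0.69+0j), 0.69-0.00j], [-0.42-0.27j, (-0.42+0.27j), (-0.6+0j), (0.13-0.31j), (0.13+0.31j)], [(0.12-0.33j), 0.12+0.33j, 0.66+0.00j, (-0.3+0.04j), (-0.3-0.04j)], [0.58+0.00j, (0.58-0j), (0.11+0j), 0.53-0.16j, 0.53+0.16j]]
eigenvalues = [(0.85+3.22j), (0.85-3.22j), (1.7+0j), (-0.98+0.16j), (-0.98-0.16j)]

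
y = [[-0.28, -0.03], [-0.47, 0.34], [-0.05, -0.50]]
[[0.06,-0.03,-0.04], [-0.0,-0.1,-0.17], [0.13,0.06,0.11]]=y@[[-0.18,0.11,0.18], [-0.25,-0.13,-0.24]]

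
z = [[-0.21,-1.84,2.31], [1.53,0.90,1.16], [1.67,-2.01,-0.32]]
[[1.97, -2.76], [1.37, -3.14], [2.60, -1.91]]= z @ [[0.91, -1.22], [-0.61, 0.13], [0.45, -1.20]]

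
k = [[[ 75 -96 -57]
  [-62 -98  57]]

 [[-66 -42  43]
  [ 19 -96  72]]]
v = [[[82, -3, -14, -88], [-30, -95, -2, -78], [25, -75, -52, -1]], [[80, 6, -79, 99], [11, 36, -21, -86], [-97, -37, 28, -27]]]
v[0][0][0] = 82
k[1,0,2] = 43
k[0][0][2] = -57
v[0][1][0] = -30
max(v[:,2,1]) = -37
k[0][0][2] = -57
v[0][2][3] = -1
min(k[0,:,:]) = -98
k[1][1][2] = 72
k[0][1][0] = -62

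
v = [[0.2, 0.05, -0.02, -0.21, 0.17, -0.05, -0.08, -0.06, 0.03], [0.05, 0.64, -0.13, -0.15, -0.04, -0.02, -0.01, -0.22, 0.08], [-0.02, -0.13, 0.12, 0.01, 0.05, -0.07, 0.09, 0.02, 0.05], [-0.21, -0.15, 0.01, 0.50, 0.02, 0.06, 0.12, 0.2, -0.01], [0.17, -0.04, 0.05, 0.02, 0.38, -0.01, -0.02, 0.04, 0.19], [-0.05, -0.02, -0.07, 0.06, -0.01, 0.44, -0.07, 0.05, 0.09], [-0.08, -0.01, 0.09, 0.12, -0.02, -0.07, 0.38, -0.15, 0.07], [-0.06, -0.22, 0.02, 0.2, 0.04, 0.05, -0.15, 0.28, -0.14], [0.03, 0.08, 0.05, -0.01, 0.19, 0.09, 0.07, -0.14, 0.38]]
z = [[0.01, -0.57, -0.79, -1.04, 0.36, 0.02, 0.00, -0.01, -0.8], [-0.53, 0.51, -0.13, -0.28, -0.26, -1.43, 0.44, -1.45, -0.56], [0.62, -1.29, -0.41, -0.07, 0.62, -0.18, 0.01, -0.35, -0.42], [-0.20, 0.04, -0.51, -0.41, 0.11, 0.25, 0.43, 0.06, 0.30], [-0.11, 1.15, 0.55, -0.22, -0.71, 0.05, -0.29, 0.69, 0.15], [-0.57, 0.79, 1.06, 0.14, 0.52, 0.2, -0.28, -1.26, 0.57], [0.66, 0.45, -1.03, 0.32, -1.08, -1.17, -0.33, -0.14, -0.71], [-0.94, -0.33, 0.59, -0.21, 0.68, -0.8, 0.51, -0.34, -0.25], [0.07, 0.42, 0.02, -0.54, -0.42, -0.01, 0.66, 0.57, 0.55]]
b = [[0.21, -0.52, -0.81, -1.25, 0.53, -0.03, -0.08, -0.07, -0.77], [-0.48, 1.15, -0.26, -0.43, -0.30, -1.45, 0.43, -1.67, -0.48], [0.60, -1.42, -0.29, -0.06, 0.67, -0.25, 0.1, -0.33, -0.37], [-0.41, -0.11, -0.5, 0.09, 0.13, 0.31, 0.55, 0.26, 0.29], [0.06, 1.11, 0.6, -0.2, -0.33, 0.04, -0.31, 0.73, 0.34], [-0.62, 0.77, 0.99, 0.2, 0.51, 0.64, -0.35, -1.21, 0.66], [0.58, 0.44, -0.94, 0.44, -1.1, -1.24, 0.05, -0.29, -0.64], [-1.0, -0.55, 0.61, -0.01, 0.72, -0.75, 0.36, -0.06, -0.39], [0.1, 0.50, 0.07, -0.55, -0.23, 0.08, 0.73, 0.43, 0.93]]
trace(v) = 3.32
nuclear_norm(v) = 3.33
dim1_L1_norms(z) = [3.6, 5.59, 3.97, 2.31, 3.92, 5.39, 5.89, 4.65, 3.26]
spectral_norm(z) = 2.90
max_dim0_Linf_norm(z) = 1.45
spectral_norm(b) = 3.12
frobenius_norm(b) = 5.67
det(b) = 0.72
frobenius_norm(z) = 5.36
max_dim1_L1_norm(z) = 5.89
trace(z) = -0.93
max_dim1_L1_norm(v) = 1.34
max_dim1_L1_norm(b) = 6.65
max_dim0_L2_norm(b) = 2.49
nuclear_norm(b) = 14.12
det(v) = 0.00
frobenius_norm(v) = 1.46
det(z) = -0.00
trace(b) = 2.39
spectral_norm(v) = 0.97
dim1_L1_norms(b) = [4.27, 6.65, 4.09, 2.65, 3.72, 5.95, 5.72, 4.45, 3.62]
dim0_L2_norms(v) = [0.36, 0.71, 0.22, 0.61, 0.46, 0.47, 0.45, 0.47, 0.47]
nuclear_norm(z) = 12.94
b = v + z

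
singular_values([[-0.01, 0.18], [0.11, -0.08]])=[0.21, 0.09]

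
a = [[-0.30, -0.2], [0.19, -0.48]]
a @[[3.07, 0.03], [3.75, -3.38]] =[[-1.67, 0.67], [-1.22, 1.63]]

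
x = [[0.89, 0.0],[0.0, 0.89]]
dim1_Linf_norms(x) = [0.89, 0.89]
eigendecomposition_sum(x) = [[0.89, 0.00], [0.00, 0.0]] + [[0.0, 0.00],[0.00, 0.89]]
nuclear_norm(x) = 1.78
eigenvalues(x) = [0.89, 0.89]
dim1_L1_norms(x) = [0.89, 0.89]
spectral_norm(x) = 0.89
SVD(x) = [[1.0,0.00],  [0.0,1.0]] @ diag([0.89, 0.89]) @ [[1.0, 0.00], [0.00, 1.0]]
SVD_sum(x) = [[0.89, 0.0], [0.0, 0.00]] + [[0.00, 0.00], [0.00, 0.89]]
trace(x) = 1.78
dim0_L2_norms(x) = [0.89, 0.89]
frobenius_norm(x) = 1.26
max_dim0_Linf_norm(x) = 0.89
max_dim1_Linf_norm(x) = 0.89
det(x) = 0.79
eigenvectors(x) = [[1.00, 0.0], [0.00, 1.0]]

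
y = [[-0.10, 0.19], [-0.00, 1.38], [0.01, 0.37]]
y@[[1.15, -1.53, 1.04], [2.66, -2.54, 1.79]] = [[0.39, -0.33, 0.24],[3.67, -3.51, 2.47],[1.0, -0.96, 0.67]]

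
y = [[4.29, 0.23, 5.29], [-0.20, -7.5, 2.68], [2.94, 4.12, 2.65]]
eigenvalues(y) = [7.78, 0.27, -8.61]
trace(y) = -0.56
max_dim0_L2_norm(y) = 8.56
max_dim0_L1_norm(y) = 11.85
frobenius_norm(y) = 11.94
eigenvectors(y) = [[0.83, -0.78, 0.14],[0.08, 0.22, 0.92],[0.55, 0.58, -0.37]]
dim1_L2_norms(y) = [6.81, 7.97, 5.71]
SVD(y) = [[0.19, 0.82, -0.54], [-0.81, 0.45, 0.39], [0.56, 0.36, 0.75]] @ diag([8.805161868069924, 8.05951647413853, 0.25945843631891174]) @ [[0.3, 0.95, 0.04], [0.56, -0.21, 0.8], [-0.78, 0.22, 0.59]]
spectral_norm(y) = 8.81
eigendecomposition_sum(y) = [[4.26, 1.45, 5.15],[0.43, 0.15, 0.52],[2.79, 0.95, 3.37]] + [[0.12, -0.09, -0.17], [-0.03, 0.02, 0.05], [-0.09, 0.07, 0.13]] + [[-0.09, -1.14, 0.31], [-0.6, -7.67, 2.11], [0.24, 3.1, -0.85]]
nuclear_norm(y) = 17.12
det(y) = -18.41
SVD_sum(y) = [[0.51, 1.62, 0.06], [-2.12, -6.78, -0.27], [1.47, 4.68, 0.19]] + [[3.67, -1.36, 5.31], [2.0, -0.74, 2.89], [1.62, -0.6, 2.35]] + [[0.11, -0.03, -0.08],  [-0.08, 0.02, 0.06],  [-0.15, 0.04, 0.11]]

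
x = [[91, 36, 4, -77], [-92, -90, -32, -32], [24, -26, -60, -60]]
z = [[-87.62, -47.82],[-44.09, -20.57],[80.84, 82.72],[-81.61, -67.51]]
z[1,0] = -44.09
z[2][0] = 80.84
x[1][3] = -32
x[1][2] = -32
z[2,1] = 82.72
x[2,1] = -26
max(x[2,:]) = 24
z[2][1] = 82.72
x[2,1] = -26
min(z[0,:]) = -87.62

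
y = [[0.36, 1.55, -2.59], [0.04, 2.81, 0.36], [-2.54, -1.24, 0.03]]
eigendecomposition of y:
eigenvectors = [[(0.7+0j), -0.70+0.00j, -0.70-0.00j],[(-0.05+0j), (-0.02-0.31j), -0.02+0.31j],[(0.71+0j), 0.65-0.01j, (0.65+0.01j)]]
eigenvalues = [(-2.38+0j), (2.79+0.65j), (2.79-0.65j)]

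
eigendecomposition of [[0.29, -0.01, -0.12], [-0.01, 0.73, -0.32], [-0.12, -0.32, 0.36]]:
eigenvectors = [[-0.52, -0.85, -0.08],[-0.4, 0.33, -0.86],[-0.76, 0.41, 0.51]]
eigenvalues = [0.11, 0.35, 0.92]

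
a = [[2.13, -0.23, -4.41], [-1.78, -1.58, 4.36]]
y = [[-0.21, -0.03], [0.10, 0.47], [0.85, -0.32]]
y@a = [[-0.39, 0.10, 0.8], [-0.62, -0.77, 1.61], [2.38, 0.31, -5.14]]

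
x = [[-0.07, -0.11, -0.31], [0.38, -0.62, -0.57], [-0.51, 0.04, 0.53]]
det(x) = 0.10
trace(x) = -0.16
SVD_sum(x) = [[0.12, -0.11, -0.17], [0.46, -0.42, -0.65], [-0.34, 0.31, 0.48]] + [[-0.05, -0.07, 0.01], [-0.12, -0.18, 0.03], [-0.18, -0.27, 0.04]] + [[-0.14, 0.07, -0.15], [0.04, -0.02, 0.05], [0.01, -0.00, 0.01]]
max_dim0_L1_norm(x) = 1.41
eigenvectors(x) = [[-0.28,  -0.84,  0.27], [-0.45,  -0.05,  0.96], [0.85,  -0.53,  0.09]]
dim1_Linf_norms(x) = [0.31, 0.62, 0.53]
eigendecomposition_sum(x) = [[0.12, -0.02, -0.19], [0.20, -0.03, -0.31], [-0.37, 0.05, 0.58]] + [[-0.25, 0.07, -0.04], [-0.01, 0.0, -0.0], [-0.16, 0.05, -0.03]] + [[0.05, -0.17, -0.07], [0.19, -0.60, -0.26], [0.02, -0.06, -0.02]]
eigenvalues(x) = [0.68, -0.27, -0.57]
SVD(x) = [[0.21, -0.22, -0.95], [0.79, -0.54, 0.3], [-0.58, -0.81, 0.06]] @ diag([1.1385768606825721, 0.3999948755096077, 0.23031897855859104]) @ [[0.51, -0.47, -0.72], [0.56, 0.82, -0.14], [0.65, -0.33, 0.68]]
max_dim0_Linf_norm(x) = 0.62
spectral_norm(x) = 1.14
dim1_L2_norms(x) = [0.34, 0.92, 0.74]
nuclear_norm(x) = 1.77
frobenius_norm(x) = 1.23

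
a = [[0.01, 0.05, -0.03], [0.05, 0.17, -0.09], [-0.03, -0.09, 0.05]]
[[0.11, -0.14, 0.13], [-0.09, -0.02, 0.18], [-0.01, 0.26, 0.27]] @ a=[[-0.01, -0.03, 0.02], [-0.01, -0.02, 0.01], [0.0, 0.02, -0.01]]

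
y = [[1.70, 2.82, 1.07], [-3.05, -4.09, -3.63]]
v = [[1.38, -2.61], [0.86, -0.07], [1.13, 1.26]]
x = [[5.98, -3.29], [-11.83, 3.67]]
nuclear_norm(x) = 15.30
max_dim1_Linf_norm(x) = 11.83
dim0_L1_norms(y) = [4.75, 6.91, 4.7]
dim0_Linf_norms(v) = [1.38, 2.61]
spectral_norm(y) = 7.09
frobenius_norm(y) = 7.16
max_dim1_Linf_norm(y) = 4.09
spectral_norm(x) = 14.09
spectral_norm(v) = 3.05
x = y @ v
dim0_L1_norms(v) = [3.37, 3.94]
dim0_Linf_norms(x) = [11.83, 3.67]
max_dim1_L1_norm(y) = 10.77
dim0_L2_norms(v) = [1.98, 2.9]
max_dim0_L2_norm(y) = 4.97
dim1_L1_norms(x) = [9.27, 15.5]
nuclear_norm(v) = 4.79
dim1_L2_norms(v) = [2.95, 0.86, 1.69]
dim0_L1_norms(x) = [17.81, 6.96]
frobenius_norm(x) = 14.14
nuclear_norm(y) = 8.04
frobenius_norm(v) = 3.51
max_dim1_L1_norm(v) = 3.99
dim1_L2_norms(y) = [3.46, 6.26]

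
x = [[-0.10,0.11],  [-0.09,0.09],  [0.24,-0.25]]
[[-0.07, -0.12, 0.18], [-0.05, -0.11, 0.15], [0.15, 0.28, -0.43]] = x@[[-0.25, 1.08, -0.49], [-0.84, -0.09, 1.23]]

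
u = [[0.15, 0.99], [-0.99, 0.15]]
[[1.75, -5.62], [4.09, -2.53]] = u @ [[-3.78, 1.66], [2.34, -5.93]]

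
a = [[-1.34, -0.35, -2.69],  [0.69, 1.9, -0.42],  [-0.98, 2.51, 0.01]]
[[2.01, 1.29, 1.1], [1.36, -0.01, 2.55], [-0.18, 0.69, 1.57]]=a @ [[0.71, -0.45, 0.69],  [0.21, 0.10, 0.90],  [-1.13, -0.27, -0.87]]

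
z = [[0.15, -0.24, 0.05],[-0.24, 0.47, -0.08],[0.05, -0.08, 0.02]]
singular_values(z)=[0.61, 0.02, 0.0]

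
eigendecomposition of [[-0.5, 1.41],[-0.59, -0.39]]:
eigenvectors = [[0.84+0.00j,0.84-0.00j], [(0.03+0.54j),0.03-0.54j]]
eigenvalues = [(-0.44+0.91j), (-0.44-0.91j)]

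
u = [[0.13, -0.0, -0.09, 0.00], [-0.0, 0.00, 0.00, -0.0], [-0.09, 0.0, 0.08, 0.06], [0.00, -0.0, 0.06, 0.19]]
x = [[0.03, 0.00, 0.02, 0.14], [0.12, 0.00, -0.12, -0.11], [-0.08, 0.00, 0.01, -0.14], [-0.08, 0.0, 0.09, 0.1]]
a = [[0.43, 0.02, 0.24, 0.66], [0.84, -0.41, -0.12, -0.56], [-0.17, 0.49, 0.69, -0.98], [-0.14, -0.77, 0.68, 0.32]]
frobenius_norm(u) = 0.29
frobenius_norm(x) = 0.34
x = a @ u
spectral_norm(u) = 0.24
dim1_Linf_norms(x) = [0.14, 0.12, 0.14, 0.1]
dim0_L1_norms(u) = [0.22, 0.0, 0.23, 0.25]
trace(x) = 0.14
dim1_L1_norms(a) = [1.35, 1.93, 2.33, 1.91]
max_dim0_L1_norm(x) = 0.49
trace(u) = 0.40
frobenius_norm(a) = 2.18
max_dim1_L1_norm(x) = 0.35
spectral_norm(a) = 1.44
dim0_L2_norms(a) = [0.97, 1.0, 1.01, 1.35]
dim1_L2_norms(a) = [0.82, 1.1, 1.31, 1.09]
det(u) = 0.00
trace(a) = 1.03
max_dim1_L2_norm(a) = 1.31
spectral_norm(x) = 0.28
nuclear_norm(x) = 0.47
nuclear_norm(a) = 4.21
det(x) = 0.00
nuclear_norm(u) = 0.40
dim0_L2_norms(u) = [0.16, 0.0, 0.13, 0.2]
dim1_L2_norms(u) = [0.16, 0.0, 0.13, 0.2]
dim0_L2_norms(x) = [0.17, 0.0, 0.15, 0.25]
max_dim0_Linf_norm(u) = 0.19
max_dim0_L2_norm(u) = 0.2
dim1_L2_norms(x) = [0.14, 0.2, 0.16, 0.16]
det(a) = -1.03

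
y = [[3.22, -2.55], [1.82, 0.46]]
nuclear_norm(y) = 5.71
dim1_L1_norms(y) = [5.77, 2.28]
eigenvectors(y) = [[(0.76+0j), (0.76-0j)], [(0.41-0.5j), (0.41+0.5j)]]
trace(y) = 3.68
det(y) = 6.12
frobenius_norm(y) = 4.52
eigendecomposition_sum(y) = [[1.61+0.06j, (-1.27+1.42j)],[0.91-1.01j, 0.23+1.59j]] + [[(1.61-0.06j), (-1.27-1.42j)], [0.91+1.01j, (0.23-1.59j)]]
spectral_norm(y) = 4.28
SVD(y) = [[-0.95,-0.30],[-0.30,0.95]] @ diag([4.283994767406809, 1.429086712845332]) @ [[-0.84, 0.54], [0.54, 0.84]]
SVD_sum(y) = [[3.45, -2.19], [1.09, -0.69]] + [[-0.23, -0.36], [0.73, 1.15]]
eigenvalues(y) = [(1.84+1.65j), (1.84-1.65j)]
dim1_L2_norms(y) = [4.11, 1.88]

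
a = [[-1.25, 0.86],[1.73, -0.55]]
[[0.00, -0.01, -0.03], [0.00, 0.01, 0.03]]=a @ [[0.0, 0.0, 0.01], [-0.0, -0.01, -0.02]]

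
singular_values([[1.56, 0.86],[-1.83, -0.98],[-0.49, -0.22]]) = [2.79, 0.04]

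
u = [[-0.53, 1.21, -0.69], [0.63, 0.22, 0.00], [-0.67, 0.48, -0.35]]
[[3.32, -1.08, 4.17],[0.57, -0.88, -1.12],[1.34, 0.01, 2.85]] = u @ [[-0.08, -1.05, -2.59],[2.82, -0.98, 2.32],[0.2, 0.65, 0.01]]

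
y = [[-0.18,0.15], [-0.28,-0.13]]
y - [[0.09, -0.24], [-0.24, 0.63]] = [[-0.27,  0.39], [-0.04,  -0.76]]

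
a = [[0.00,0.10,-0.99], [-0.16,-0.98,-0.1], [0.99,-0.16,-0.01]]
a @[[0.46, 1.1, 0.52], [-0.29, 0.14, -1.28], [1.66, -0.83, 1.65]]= [[-1.67,0.84,-1.76], [0.04,-0.23,1.01], [0.49,1.07,0.70]]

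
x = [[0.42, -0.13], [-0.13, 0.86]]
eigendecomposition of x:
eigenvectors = [[-0.96, 0.26],[-0.26, -0.96]]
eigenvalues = [0.38, 0.9]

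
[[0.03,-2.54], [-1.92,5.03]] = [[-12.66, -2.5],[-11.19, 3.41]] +[[12.69, -0.04], [9.27, 1.62]]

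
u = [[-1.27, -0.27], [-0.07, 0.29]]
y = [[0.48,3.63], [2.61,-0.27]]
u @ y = [[-1.31,-4.54], [0.72,-0.33]]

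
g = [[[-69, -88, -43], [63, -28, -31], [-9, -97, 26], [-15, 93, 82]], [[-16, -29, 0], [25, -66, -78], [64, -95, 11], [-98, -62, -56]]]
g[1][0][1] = -29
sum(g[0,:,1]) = -120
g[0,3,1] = 93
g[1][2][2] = 11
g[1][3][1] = -62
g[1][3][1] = -62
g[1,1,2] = -78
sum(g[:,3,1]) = 31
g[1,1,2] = -78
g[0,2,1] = -97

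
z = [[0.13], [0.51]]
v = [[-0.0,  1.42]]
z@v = [[0.0,0.18], [0.0,0.72]]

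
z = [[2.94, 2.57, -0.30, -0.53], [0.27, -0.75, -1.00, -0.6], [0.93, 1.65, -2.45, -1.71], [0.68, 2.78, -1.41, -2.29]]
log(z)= [[(0.91-0.02j),  -0.64-0.27j,  (0.54+0.26j),  0.77-0.16j], [(0.42+0.04j),  4.33+0.61j,  (-1.51-0.6j),  (-2.51+0.36j)], [0.59-0.09j,  6.63-1.40j,  (-1.81+1.36j),  (-2.79-0.83j)], [0.09+0.13j,  (2.64+2.01j),  (0.51-1.95j),  -1.04+1.18j]]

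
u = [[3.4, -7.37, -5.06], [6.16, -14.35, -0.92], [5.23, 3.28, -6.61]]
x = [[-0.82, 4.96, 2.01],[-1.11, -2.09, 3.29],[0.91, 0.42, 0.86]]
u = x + [[4.22, -12.33, -7.07], [7.27, -12.26, -4.21], [4.32, 2.86, -7.47]]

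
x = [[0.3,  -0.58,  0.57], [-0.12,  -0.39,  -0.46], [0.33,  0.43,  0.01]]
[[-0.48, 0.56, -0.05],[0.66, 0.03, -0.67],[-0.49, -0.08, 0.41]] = x @ [[-0.89, 0.4, 0.13],[-0.44, -0.51, 0.84],[-0.82, 0.26, 0.70]]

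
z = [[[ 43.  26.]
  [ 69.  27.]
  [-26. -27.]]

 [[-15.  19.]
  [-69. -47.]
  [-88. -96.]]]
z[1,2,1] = -96.0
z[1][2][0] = -88.0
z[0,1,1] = 27.0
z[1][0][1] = 19.0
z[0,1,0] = 69.0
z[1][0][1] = 19.0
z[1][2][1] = -96.0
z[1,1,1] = -47.0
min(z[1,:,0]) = -88.0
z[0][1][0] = 69.0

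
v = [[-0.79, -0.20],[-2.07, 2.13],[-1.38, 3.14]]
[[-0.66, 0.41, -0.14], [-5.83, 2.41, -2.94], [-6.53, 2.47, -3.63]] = v@[[1.23, -0.65, 0.42], [-1.54, 0.5, -0.97]]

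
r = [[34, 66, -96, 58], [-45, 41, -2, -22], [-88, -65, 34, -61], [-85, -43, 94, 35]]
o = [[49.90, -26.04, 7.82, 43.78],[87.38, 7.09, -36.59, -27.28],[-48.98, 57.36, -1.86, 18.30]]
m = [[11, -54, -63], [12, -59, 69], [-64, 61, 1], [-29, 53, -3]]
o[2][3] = 18.3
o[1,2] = -36.59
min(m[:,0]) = -64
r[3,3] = 35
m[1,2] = 69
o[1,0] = 87.38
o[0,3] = 43.78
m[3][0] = -29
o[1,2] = -36.59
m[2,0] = -64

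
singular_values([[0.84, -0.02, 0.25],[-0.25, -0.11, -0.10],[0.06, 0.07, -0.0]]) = [0.92, 0.13, 0.03]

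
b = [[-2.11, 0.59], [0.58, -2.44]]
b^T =[[-2.11,0.58], [0.59,-2.44]]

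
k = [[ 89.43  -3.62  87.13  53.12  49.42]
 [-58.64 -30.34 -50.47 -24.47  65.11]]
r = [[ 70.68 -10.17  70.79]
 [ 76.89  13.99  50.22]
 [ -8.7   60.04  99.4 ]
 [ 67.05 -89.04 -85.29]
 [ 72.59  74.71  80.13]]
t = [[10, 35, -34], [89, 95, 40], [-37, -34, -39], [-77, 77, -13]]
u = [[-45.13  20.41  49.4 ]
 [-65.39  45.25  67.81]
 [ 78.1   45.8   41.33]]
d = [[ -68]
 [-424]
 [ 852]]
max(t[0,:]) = 35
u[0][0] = -45.13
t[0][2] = -34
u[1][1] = 45.25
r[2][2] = 99.4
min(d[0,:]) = -68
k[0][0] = 89.43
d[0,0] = -68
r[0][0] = 70.68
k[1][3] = -24.47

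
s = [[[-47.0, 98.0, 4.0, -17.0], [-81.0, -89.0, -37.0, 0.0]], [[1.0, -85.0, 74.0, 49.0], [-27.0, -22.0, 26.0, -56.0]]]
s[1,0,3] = 49.0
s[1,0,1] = -85.0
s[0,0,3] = -17.0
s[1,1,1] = -22.0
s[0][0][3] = -17.0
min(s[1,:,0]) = -27.0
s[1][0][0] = 1.0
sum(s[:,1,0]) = -108.0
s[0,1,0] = -81.0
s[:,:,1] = [[98.0, -89.0], [-85.0, -22.0]]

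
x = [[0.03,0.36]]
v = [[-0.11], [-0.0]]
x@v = [[-0.00]]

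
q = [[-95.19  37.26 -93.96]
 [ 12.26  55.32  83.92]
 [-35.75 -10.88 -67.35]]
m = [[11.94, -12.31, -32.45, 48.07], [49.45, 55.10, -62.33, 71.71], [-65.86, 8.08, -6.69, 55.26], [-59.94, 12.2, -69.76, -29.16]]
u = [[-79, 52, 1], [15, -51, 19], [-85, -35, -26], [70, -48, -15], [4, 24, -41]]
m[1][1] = 55.1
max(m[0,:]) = 48.07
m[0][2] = -32.45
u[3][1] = -48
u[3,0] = 70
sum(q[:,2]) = -77.38999999999999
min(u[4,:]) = -41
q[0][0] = -95.19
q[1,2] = 83.92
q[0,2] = -93.96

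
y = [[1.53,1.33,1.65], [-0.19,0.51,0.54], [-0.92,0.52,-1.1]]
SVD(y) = [[-0.9,  -0.32,  0.28], [-0.16,  -0.36,  -0.92], [0.40,  -0.88,  0.28]] @ diag([2.857954384298412, 1.1578693085565666, 0.4881960687799736]) @ [[-0.6, -0.38, -0.70],[0.33, -0.92, 0.21],[0.73, 0.11, -0.68]]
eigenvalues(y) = [(-0.92+0j), (0.93+0.94j), (0.93-0.94j)]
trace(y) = 0.94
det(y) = -1.62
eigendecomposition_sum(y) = [[(0.11-0j),(-0.23+0j),0.35+0.00j], [(0.11-0j),-0.23+0.00j,(0.35+0j)], [(-0.26+0j),0.53-0.00j,-0.81-0.00j]] + [[(0.71+0.34j), (0.78-1.01j), (0.65-0.29j)],[(-0.15+0.26j), 0.37+0.33j, (0.09+0.26j)],[-0.33+0.06j, -0.01+0.55j, (-0.15+0.27j)]] + [[0.71-0.34j, (0.78+1.01j), (0.65+0.29j)], [-0.15-0.26j, 0.37-0.33j, (0.09-0.26j)], [(-0.33-0.06j), (-0.01-0.55j), -0.15-0.27j]]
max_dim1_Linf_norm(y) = 1.65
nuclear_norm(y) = 4.50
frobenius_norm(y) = 3.12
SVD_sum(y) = [[1.55, 0.98, 1.82], [0.28, 0.17, 0.32], [-0.68, -0.43, -0.80]] + [[-0.12,0.34,-0.08], [-0.14,0.39,-0.09], [-0.34,0.93,-0.21]] + [[0.10, 0.02, -0.09], [-0.33, -0.05, 0.30], [0.10, 0.01, -0.09]]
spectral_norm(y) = 2.86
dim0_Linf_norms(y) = [1.53, 1.33, 1.65]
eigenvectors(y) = [[-0.37+0.00j, (0.87+0j), (0.87-0j)], [(-0.37+0j), (-0.02+0.34j), -0.02-0.34j], [0.85+0.00j, -0.30+0.22j, (-0.3-0.22j)]]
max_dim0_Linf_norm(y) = 1.65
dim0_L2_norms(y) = [1.8, 1.52, 2.06]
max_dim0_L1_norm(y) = 3.29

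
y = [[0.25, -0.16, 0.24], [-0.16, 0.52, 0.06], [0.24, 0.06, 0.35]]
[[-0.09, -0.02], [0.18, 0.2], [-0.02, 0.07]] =y@[[-0.6,0.31],[0.12,0.5],[0.34,-0.09]]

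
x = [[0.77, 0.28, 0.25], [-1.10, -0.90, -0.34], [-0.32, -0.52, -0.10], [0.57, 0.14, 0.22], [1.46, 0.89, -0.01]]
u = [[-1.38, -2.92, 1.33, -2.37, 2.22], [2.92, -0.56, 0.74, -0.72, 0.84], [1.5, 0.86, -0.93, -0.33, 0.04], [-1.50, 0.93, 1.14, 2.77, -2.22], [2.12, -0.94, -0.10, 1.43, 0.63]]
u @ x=[[3.61,3.19,-0.03], [3.44,1.58,0.68], [0.38,0.12,0.10], [-4.21,-3.44,-0.17], [4.43,2.25,1.17]]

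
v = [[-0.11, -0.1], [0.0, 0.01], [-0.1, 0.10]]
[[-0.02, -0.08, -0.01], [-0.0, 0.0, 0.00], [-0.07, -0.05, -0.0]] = v @[[0.4,  0.63,  0.09], [-0.28,  0.15,  0.04]]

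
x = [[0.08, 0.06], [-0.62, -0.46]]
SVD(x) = [[-0.13, 0.99], [0.99, 0.13]] @ diag([0.7784598486585435, 0.0005138351074745264]) @ [[-0.80, -0.6], [-0.60, 0.8]]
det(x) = 0.00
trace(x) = -0.38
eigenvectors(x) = [[0.59, -0.13], [-0.80, 0.99]]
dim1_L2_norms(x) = [0.1, 0.77]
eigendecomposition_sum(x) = [[-0.0, -0.0], [0.00, 0.00]] + [[0.08,0.06], [-0.62,-0.46]]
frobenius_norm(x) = 0.78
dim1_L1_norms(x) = [0.14, 1.08]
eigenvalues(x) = [-0.0, -0.38]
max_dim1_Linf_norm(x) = 0.62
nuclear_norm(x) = 0.78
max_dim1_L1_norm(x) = 1.08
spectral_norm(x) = 0.78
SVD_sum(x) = [[0.08, 0.06], [-0.62, -0.46]] + [[-0.00, 0.0], [-0.0, 0.0]]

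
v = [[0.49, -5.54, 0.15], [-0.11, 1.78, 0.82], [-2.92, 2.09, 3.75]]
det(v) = 14.16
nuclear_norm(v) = 11.29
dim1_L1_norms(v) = [6.18, 2.71, 8.76]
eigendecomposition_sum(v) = [[(0.58+0j), -1.51+0.00j, -0.86+0.00j], [-0.54-0.00j, 1.41-0.00j, (0.8+0j)], [(-2.1-0j), (5.47-0j), (3.11+0j)]] + [[-0.05+0.78j,-2.01+0.84j,0.50+0.00j], [(0.21+0.03j),(0.19+0.57j),0.01-0.14j], [(-0.41+0.48j),(-1.69-0.44j),0.32+0.25j]] + [[-0.05-0.78j, -2.01-0.84j, 0.50-0.00j], [(0.21-0.03j), 0.19-0.57j, (0.01+0.14j)], [(-0.41-0.48j), (-1.69+0.44j), 0.32-0.25j]]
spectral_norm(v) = 6.72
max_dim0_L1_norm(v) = 9.41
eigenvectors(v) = [[(-0.26+0j), (0.76+0j), 0.76-0.00j], [(0.24+0j), (0.02-0.21j), (0.02+0.21j)], [0.94+0.00j, (0.49+0.37j), (0.49-0.37j)]]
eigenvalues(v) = [(5.09+0j), (0.46+1.6j), (0.46-1.6j)]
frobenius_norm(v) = 7.86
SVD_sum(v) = [[1.61, -4.32, -1.79], [-0.62, 1.65, 0.68], [-1.35, 3.61, 1.49]] + [[-1.23, -1.23, 1.86], [0.10, 0.10, -0.15], [-1.51, -1.52, 2.30]] + [[0.11, 0.01, 0.08],[0.41, 0.03, 0.29],[-0.06, -0.0, -0.04]]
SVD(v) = [[-0.74, 0.63, 0.25], [0.28, -0.05, 0.96], [0.62, 0.78, -0.14]] @ diag([6.715364666888524, 4.049318077980819, 0.5205770779076785]) @ [[-0.33, 0.87, 0.36], [-0.48, -0.48, 0.73], [0.81, 0.06, 0.58]]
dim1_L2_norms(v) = [5.56, 1.96, 5.19]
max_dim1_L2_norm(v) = 5.56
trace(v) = 6.02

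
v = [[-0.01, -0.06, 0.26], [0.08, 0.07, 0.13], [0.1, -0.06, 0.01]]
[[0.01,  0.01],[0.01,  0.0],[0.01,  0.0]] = v@ [[0.05, 0.02],[-0.04, -0.02],[0.04, 0.02]]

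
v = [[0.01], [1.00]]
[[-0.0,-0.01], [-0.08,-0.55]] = v@ [[-0.08, -0.55]]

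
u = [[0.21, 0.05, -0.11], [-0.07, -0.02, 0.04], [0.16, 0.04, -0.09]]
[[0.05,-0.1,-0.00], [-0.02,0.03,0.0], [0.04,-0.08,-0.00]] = u@[[0.11,-0.52,0.11], [0.06,0.20,-0.1], [-0.23,-0.00,0.2]]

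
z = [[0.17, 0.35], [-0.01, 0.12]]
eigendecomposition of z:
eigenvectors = [[0.99+0.00j, (0.99-0j)], [(-0.07+0.15j), -0.07-0.15j]]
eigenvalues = [(0.15+0.05j), (0.15-0.05j)]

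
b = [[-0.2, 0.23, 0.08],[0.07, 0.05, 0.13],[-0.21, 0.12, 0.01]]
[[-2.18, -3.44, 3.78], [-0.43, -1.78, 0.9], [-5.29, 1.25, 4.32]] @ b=[[-0.60, -0.22, -0.58], [-0.23, -0.08, -0.26], [0.24, -0.64, -0.22]]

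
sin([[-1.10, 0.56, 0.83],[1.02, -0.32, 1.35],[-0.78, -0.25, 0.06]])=[[-0.78,0.42,0.91], [0.62,-0.07,1.62], [-0.76,-0.36,0.08]]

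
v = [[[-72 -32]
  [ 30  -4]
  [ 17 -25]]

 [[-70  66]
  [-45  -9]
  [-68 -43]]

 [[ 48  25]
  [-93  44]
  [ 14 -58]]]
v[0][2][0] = 17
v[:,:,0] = [[-72, 30, 17], [-70, -45, -68], [48, -93, 14]]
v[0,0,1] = -32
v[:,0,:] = [[-72, -32], [-70, 66], [48, 25]]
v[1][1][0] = -45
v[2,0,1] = 25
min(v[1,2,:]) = -68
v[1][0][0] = -70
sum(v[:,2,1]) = -126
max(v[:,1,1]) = 44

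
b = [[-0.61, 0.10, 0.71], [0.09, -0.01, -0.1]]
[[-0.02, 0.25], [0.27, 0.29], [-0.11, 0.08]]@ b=[[0.03, -0.00, -0.04], [-0.14, 0.02, 0.16], [0.07, -0.01, -0.09]]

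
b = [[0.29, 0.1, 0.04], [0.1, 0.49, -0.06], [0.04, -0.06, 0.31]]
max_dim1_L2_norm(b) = 0.5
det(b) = 0.04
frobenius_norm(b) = 0.67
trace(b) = 1.09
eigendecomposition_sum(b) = [[0.06,0.17,-0.03], [0.17,0.46,-0.09], [-0.03,-0.09,0.02]] + [[0.12, -0.06, -0.08], [-0.06, 0.03, 0.04], [-0.08, 0.04, 0.06]] + [[0.11,-0.01,0.16],[-0.01,0.00,-0.01],[0.16,-0.01,0.23]]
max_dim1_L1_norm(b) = 0.65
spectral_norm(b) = 0.54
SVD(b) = [[-0.34,0.56,-0.75], [-0.92,-0.05,0.38], [0.18,0.83,0.53]] @ diag([0.5388583822562844, 0.34058274034431985, 0.21055887739939594]) @ [[-0.34, -0.92, 0.18], [0.56, -0.05, 0.83], [-0.75, 0.38, 0.53]]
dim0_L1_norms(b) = [0.43, 0.65, 0.41]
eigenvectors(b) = [[-0.34, -0.75, 0.56], [-0.92, 0.38, -0.05], [0.18, 0.53, 0.83]]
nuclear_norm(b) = 1.09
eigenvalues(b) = [0.54, 0.21, 0.34]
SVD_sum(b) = [[0.06, 0.17, -0.03], [0.17, 0.46, -0.09], [-0.03, -0.09, 0.02]] + [[0.11, -0.01, 0.16], [-0.01, 0.00, -0.01], [0.16, -0.01, 0.23]] + [[0.12,-0.06,-0.08], [-0.06,0.03,0.04], [-0.08,0.04,0.06]]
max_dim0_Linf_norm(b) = 0.49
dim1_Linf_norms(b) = [0.29, 0.49, 0.31]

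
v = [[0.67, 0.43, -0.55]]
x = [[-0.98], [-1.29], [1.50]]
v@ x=[[-2.04]]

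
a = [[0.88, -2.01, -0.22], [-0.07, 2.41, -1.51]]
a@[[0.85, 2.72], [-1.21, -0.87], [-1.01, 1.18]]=[[3.4, 3.88], [-1.45, -4.07]]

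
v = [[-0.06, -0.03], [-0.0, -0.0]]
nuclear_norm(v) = 0.07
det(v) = 0.00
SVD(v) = [[1.00, 0.0], [0.00, 1.0]] @ diag([0.0670820393249937, -0.0]) @ [[-0.89, -0.45], [-0.45, 0.89]]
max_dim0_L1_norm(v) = 0.06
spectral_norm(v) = 0.07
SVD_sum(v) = [[-0.06, -0.03], [0.00, 0.0]] + [[-0.00, -0.00], [0.0, -0.0]]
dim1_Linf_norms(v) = [0.06, 0.0]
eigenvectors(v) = [[1.0, -0.45], [0.0, 0.89]]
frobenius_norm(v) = 0.07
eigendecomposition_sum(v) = [[-0.06, -0.03], [-0.00, -0.0]] + [[-0.0, 0.0], [-0.0, -0.0]]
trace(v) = -0.06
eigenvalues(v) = [-0.06, -0.0]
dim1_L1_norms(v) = [0.09, 0.0]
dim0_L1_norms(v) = [0.06, 0.03]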